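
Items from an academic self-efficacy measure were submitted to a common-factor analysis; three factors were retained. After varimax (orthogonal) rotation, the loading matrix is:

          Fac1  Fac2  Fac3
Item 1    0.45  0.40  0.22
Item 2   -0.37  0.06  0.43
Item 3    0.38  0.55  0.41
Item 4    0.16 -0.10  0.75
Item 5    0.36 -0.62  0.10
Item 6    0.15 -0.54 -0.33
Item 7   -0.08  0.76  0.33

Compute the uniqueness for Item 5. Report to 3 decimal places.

0.476

h² = 0.36² + (-0.62)² + 0.10² = 0.1296 + 0.3844 + 0.0100 = 0.5240
Uniqueness u² = 1 − h² = 1 − 0.5240 = 0.4760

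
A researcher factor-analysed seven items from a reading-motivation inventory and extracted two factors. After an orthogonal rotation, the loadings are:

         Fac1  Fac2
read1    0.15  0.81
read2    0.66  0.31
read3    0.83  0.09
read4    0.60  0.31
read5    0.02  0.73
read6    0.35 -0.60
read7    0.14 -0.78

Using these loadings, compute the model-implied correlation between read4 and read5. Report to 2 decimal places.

r̂ = Σ λ_i·λ_j across factors = (0.60)(0.02) + (0.31)(0.73)
  = +0.0120 +0.2263 = 0.2383

0.24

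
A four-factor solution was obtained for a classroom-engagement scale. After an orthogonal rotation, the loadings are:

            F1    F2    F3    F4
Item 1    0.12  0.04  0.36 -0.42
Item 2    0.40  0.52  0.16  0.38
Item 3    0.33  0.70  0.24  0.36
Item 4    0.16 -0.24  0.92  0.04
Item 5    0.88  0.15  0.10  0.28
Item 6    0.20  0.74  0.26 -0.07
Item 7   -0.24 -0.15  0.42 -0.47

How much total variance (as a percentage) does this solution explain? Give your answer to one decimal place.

SS loadings by factor: 1.1809, 1.4122, 1.3132, 0.7562; total = 4.6625.
Total variance with 7 standardized items is 7, so the solution explains 4.6625/7 = 0.6661 = 66.61%.

66.6%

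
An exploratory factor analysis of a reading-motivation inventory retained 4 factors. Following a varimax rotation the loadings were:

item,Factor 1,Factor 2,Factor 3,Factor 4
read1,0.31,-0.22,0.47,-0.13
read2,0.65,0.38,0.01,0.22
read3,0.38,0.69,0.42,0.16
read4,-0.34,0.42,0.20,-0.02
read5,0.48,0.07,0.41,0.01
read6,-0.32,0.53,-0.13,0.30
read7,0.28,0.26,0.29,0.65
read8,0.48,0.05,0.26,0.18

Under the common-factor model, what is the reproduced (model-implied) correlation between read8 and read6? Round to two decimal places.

r̂ = Σ λ_i·λ_j across factors = (0.48)(-0.32) + (0.05)(0.53) + (0.26)(-0.13) + (0.18)(0.30)
  = -0.1536 +0.0265 -0.0338 +0.0540 = -0.1069

-0.11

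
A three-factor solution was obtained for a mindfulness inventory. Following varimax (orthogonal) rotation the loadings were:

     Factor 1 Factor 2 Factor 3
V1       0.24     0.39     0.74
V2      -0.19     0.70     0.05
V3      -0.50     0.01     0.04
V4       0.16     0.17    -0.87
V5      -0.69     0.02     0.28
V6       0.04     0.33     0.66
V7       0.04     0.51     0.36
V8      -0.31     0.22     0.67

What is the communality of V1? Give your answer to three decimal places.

h² = 0.24² + 0.39² + 0.74² = 0.0576 + 0.1521 + 0.5476 = 0.7573

0.757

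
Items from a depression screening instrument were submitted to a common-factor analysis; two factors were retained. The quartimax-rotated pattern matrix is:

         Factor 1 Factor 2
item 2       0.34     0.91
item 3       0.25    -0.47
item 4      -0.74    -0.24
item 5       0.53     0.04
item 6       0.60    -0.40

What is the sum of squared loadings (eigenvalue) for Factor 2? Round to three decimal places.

SS loadings for Factor 2 = 0.91² + (-0.47)² + (-0.24)² + 0.04² + (-0.40)² = 0.8281 + 0.2209 + 0.0576 + 0.0016 + 0.1600 = 1.2682

1.268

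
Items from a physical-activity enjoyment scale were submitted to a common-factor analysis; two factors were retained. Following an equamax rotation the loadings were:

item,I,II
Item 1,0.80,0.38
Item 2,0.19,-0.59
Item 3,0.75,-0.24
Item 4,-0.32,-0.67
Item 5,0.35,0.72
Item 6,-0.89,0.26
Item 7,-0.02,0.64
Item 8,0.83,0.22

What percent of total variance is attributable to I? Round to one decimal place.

SS loadings for I = 0.80² + 0.19² + 0.75² + (-0.32)² + 0.35² + (-0.89)² + (-0.02)² + 0.83² = 2.9449
With 8 standardized items, total variance = 8. Proportion = 2.9449/8 = 0.3681 → 36.81%.

36.8%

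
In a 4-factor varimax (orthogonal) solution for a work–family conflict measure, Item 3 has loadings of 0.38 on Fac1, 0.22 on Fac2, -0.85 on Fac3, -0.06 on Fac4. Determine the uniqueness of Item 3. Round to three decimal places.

0.081

h² = 0.38² + 0.22² + (-0.85)² + (-0.06)² = 0.1444 + 0.0484 + 0.7225 + 0.0036 = 0.9189
Uniqueness u² = 1 − h² = 1 − 0.9189 = 0.0811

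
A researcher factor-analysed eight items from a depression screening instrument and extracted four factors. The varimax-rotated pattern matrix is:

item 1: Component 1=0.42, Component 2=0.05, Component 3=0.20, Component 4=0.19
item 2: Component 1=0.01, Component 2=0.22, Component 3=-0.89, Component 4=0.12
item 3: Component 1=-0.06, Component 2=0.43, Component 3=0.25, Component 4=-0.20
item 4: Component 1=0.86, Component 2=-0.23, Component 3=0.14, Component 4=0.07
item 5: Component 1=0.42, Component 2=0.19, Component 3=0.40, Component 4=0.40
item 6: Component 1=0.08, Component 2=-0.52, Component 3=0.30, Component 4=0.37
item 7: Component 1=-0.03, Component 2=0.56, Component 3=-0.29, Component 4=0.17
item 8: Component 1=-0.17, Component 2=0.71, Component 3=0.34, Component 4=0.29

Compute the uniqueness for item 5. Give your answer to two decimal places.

h² = 0.42² + 0.19² + 0.40² + 0.40² = 0.1764 + 0.0361 + 0.1600 + 0.1600 = 0.5325
Uniqueness u² = 1 − h² = 1 − 0.5325 = 0.4675

0.47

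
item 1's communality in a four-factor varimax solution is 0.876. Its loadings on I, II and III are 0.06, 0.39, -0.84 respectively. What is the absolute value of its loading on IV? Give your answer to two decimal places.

0.12

Under orthogonal rotation h² = Σλ², so λ_IV² = h² − (0.8613) = 0.876 − 0.8613 = 0.0147.
|λ| = √0.0147 = 0.1212.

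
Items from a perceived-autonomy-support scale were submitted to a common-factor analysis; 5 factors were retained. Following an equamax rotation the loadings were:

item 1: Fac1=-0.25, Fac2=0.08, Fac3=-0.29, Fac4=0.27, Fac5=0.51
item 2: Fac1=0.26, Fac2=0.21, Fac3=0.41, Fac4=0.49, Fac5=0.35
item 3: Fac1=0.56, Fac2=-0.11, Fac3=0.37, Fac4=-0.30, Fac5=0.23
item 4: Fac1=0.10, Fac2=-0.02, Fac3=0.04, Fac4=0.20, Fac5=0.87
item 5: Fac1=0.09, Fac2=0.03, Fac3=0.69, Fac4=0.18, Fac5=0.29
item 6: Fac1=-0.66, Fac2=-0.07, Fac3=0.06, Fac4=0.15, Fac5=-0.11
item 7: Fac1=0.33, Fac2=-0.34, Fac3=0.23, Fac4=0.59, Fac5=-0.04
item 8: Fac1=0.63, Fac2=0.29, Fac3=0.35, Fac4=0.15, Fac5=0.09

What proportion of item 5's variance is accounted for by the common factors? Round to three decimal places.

0.602

h² = 0.09² + 0.03² + 0.69² + 0.18² + 0.29² = 0.0081 + 0.0009 + 0.4761 + 0.0324 + 0.0841 = 0.6016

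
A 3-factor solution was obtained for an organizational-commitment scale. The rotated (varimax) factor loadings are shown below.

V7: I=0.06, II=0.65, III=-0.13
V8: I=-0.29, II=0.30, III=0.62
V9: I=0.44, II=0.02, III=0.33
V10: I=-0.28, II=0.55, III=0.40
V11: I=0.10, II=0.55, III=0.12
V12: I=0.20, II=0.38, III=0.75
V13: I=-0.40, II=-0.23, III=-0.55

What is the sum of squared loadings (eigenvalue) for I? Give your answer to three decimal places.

0.570

SS loadings for I = 0.06² + (-0.29)² + 0.44² + (-0.28)² + 0.10² + 0.20² + (-0.40)² = 0.0036 + 0.0841 + 0.1936 + 0.0784 + 0.0100 + 0.0400 + 0.1600 = 0.5697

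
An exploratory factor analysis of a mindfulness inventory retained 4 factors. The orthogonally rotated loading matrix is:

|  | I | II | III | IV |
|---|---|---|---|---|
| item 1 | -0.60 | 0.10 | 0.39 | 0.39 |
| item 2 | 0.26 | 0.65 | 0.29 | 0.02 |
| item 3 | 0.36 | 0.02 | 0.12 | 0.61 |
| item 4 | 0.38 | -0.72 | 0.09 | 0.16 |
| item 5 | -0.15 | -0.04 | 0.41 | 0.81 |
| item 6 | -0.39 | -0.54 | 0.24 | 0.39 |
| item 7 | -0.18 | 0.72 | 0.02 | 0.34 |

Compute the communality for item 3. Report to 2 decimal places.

0.52

h² = 0.36² + 0.02² + 0.12² + 0.61² = 0.1296 + 0.0004 + 0.0144 + 0.3721 = 0.5165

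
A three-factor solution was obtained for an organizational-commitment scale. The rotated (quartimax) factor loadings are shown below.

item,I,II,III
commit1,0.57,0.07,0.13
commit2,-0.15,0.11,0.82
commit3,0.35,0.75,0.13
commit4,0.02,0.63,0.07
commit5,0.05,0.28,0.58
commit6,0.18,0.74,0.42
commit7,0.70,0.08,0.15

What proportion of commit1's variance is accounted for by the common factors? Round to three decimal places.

h² = 0.57² + 0.07² + 0.13² = 0.3249 + 0.0049 + 0.0169 = 0.3467

0.347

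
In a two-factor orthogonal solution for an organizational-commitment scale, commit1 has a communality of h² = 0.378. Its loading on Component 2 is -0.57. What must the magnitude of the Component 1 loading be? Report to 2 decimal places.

Under orthogonal rotation h² = Σλ², so λ_Component 1² = h² − (0.3249) = 0.378 − 0.3249 = 0.0531.
|λ| = √0.0531 = 0.2304.

0.23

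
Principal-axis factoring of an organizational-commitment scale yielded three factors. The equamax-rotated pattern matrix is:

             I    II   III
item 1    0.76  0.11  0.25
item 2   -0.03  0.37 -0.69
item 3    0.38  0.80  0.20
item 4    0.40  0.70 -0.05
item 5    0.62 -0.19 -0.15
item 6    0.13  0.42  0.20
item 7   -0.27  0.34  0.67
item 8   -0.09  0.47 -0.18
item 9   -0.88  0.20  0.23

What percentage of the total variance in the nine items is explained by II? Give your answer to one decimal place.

20.8%

SS loadings for II = 0.11² + 0.37² + 0.80² + 0.70² + (-0.19)² + 0.42² + 0.34² + 0.47² + 0.20² = 1.8680
With 9 standardized items, total variance = 9. Proportion = 1.8680/9 = 0.2076 → 20.76%.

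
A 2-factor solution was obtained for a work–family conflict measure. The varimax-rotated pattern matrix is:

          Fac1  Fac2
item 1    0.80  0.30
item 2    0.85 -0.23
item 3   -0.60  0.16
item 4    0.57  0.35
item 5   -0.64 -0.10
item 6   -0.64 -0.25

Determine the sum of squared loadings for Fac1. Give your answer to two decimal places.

2.87

SS loadings for Fac1 = 0.80² + 0.85² + (-0.60)² + 0.57² + (-0.64)² + (-0.64)² = 0.6400 + 0.7225 + 0.3600 + 0.3249 + 0.4096 + 0.4096 = 2.8666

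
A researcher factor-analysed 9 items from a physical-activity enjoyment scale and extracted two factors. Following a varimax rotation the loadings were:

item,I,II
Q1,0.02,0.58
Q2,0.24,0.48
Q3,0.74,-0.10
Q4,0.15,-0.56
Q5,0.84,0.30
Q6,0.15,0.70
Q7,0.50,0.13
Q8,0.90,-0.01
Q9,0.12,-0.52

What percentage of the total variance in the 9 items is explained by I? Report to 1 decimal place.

27.0%

SS loadings for I = 0.02² + 0.24² + 0.74² + 0.15² + 0.84² + 0.15² + 0.50² + 0.90² + 0.12² = 2.4306
With 9 standardized items, total variance = 9. Proportion = 2.4306/9 = 0.2701 → 27.01%.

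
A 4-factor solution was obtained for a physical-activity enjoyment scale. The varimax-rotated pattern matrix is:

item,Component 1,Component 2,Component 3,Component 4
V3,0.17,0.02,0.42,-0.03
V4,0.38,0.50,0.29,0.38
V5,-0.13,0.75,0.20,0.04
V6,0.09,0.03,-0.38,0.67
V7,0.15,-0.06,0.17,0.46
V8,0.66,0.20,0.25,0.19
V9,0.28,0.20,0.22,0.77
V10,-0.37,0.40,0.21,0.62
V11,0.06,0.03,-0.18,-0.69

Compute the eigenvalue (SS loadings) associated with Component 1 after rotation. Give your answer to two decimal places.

0.88

SS loadings for Component 1 = 0.17² + 0.38² + (-0.13)² + 0.09² + 0.15² + 0.66² + 0.28² + (-0.37)² + 0.06² = 0.0289 + 0.1444 + 0.0169 + 0.0081 + 0.0225 + 0.4356 + 0.0784 + 0.1369 + 0.0036 = 0.8753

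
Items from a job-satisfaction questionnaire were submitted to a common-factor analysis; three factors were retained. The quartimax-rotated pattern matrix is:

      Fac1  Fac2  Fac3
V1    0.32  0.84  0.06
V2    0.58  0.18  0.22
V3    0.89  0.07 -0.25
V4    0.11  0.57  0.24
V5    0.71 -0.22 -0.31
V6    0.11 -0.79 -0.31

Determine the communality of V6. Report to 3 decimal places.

0.732

h² = 0.11² + (-0.79)² + (-0.31)² = 0.0121 + 0.6241 + 0.0961 = 0.7323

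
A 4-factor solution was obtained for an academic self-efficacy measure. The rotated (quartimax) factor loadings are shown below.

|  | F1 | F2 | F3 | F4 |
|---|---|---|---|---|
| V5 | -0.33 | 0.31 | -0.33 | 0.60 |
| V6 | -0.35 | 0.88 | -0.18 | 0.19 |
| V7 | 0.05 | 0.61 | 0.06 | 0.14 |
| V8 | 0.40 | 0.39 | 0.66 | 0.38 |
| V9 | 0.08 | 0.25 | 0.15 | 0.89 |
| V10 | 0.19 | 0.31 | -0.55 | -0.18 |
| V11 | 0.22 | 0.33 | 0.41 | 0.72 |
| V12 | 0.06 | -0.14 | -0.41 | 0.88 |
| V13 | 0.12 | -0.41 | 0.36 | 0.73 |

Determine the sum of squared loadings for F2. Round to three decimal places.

SS loadings for F2 = 0.31² + 0.88² + 0.61² + 0.39² + 0.25² + 0.31² + 0.33² + (-0.14)² + (-0.41)² = 0.0961 + 0.7744 + 0.3721 + 0.1521 + 0.0625 + 0.0961 + 0.1089 + 0.0196 + 0.1681 = 1.8499

1.850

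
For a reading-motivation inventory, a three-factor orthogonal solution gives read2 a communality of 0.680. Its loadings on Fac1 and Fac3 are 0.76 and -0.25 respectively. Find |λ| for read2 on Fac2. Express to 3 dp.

0.200

Under orthogonal rotation h² = Σλ², so λ_Fac2² = h² − (0.6401) = 0.680 − 0.6401 = 0.0399.
|λ| = √0.0399 = 0.1997.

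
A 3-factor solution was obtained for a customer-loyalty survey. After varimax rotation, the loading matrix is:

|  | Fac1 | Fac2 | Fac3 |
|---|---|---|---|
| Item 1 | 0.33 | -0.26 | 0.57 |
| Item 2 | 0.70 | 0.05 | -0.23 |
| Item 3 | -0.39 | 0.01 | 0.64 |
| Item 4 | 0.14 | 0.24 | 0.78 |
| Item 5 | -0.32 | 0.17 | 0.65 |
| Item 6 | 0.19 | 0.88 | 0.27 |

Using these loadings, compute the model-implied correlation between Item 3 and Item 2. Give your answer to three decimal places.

-0.420

r̂ = Σ λ_i·λ_j across factors = (-0.39)(0.70) + (0.01)(0.05) + (0.64)(-0.23)
  = -0.2730 +0.0005 -0.1472 = -0.4197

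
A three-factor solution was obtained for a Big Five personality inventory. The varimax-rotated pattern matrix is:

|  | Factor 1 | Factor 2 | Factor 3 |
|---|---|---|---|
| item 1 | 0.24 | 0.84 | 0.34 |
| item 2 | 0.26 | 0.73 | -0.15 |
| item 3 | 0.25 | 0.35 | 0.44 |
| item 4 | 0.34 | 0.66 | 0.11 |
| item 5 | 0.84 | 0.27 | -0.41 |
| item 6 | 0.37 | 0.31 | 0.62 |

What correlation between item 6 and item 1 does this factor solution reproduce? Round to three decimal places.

r̂ = Σ λ_i·λ_j across factors = (0.37)(0.24) + (0.31)(0.84) + (0.62)(0.34)
  = +0.0888 +0.2604 +0.2108 = 0.5600

0.560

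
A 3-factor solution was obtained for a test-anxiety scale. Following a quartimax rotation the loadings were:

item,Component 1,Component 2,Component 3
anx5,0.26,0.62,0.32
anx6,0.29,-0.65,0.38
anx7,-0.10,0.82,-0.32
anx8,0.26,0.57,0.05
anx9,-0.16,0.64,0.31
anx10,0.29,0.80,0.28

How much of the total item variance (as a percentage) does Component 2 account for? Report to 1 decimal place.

SS loadings for Component 2 = 0.62² + (-0.65)² + 0.82² + 0.57² + 0.64² + 0.80² = 2.8538
With 6 standardized items, total variance = 6. Proportion = 2.8538/6 = 0.4756 → 47.56%.

47.6%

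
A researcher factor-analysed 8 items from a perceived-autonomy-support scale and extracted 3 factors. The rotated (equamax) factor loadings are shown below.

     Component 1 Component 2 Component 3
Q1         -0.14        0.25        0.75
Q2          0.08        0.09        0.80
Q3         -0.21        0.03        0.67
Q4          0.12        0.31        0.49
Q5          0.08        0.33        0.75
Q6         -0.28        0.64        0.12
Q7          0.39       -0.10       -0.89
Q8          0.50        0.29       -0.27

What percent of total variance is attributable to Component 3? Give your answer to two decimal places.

SS loadings for Component 3 = 0.75² + 0.80² + 0.67² + 0.49² + 0.75² + 0.12² + (-0.89)² + (-0.27)² = 3.3334
With 8 standardized items, total variance = 8. Proportion = 3.3334/8 = 0.4167 → 41.67%.

41.67%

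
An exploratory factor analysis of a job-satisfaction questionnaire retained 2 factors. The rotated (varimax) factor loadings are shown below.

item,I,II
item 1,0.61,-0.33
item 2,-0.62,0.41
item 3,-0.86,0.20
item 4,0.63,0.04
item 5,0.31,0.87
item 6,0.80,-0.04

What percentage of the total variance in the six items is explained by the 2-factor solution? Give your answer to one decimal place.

SS loadings by factor: 2.6291, 1.0771; total = 3.7062.
Total variance with 6 standardized items is 6, so the solution explains 3.7062/6 = 0.6177 = 61.77%.

61.8%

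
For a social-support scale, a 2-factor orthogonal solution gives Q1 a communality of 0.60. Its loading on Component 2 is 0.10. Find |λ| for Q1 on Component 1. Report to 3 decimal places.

Under orthogonal rotation h² = Σλ², so λ_Component 1² = h² − (0.0100) = 0.60 − 0.0100 = 0.5900.
|λ| = √0.5900 = 0.7681.

0.768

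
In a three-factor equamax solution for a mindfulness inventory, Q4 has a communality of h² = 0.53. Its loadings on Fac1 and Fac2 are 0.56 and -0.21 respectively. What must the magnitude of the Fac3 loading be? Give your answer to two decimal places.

Under orthogonal rotation h² = Σλ², so λ_Fac3² = h² − (0.3577) = 0.53 − 0.3577 = 0.1723.
|λ| = √0.1723 = 0.4151.

0.42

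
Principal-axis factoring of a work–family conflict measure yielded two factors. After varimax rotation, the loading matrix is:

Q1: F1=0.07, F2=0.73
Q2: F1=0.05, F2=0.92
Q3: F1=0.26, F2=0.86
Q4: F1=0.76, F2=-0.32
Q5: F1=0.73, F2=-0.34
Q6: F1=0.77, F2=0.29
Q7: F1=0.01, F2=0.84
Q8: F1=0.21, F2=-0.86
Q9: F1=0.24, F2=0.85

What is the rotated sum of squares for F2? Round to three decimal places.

4.589

SS loadings for F2 = 0.73² + 0.92² + 0.86² + (-0.32)² + (-0.34)² + 0.29² + 0.84² + (-0.86)² + 0.85² = 0.5329 + 0.8464 + 0.7396 + 0.1024 + 0.1156 + 0.0841 + 0.7056 + 0.7396 + 0.7225 = 4.5887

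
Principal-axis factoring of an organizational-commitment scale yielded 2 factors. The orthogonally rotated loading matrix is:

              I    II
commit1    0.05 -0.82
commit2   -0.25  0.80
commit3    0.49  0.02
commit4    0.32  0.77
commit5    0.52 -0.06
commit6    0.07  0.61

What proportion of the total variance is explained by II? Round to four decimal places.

0.3802

SS loadings for II = (-0.82)² + 0.80² + 0.02² + 0.77² + (-0.06)² + 0.61² = 2.2814
Proportion of variance = 2.2814 / 6 = 0.3802.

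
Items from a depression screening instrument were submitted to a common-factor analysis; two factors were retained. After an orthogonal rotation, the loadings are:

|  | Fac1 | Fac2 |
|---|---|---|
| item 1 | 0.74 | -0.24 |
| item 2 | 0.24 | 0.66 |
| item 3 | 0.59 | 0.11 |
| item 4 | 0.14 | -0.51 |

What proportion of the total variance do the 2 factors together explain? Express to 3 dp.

SS loadings by factor: 0.9729, 0.7654; total = 1.7383.
Total variance with 4 standardized items is 4, so the solution explains 1.7383/4 = 0.4346.

0.435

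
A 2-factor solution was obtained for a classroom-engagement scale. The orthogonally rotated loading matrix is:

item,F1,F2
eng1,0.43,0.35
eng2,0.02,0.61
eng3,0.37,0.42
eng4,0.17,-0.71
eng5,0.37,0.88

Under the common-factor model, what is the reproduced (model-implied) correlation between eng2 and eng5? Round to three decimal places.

r̂ = Σ λ_i·λ_j across factors = (0.02)(0.37) + (0.61)(0.88)
  = +0.0074 +0.5368 = 0.5442

0.544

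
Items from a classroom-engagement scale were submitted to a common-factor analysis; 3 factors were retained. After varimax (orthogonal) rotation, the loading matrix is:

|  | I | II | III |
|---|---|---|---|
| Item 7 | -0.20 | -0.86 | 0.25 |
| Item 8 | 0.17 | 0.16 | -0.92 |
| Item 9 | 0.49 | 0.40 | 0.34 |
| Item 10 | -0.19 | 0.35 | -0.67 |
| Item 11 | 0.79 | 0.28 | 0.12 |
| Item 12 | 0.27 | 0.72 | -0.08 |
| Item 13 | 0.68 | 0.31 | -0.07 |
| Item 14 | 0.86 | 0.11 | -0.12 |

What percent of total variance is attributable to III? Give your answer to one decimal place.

18.9%

SS loadings for III = 0.25² + (-0.92)² + 0.34² + (-0.67)² + 0.12² + (-0.08)² + (-0.07)² + (-0.12)² = 1.5135
With 8 standardized items, total variance = 8. Proportion = 1.5135/8 = 0.1892 → 18.92%.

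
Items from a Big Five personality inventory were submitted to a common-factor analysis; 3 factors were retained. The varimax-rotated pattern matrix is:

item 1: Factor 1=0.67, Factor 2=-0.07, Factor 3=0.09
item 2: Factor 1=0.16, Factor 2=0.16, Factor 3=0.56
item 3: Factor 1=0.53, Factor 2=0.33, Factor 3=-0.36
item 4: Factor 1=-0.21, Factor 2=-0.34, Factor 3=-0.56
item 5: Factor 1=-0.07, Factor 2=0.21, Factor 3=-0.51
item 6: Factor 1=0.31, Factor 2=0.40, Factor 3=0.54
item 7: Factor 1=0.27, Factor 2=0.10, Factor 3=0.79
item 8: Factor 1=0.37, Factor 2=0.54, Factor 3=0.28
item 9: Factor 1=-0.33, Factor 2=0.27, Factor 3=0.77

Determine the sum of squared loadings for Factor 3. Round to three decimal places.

2.612

SS loadings for Factor 3 = 0.09² + 0.56² + (-0.36)² + (-0.56)² + (-0.51)² + 0.54² + 0.79² + 0.28² + 0.77² = 0.0081 + 0.3136 + 0.1296 + 0.3136 + 0.2601 + 0.2916 + 0.6241 + 0.0784 + 0.5929 = 2.6120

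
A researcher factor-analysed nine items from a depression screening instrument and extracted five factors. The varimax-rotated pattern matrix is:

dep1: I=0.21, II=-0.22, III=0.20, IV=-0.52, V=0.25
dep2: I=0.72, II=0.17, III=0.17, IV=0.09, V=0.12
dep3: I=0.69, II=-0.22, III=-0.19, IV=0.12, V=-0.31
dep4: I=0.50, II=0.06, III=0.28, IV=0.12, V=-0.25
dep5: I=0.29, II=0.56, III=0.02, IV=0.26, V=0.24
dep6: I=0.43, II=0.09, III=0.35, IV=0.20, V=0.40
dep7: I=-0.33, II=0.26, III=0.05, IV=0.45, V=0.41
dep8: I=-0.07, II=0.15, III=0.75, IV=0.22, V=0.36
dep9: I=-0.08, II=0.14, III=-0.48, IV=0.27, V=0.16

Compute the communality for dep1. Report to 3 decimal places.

h² = 0.21² + (-0.22)² + 0.20² + (-0.52)² + 0.25² = 0.0441 + 0.0484 + 0.0400 + 0.2704 + 0.0625 = 0.4654

0.465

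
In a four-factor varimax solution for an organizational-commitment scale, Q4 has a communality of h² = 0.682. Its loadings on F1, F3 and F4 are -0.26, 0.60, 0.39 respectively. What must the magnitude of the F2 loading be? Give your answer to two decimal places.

0.32

Under orthogonal rotation h² = Σλ², so λ_F2² = h² − (0.5797) = 0.682 − 0.5797 = 0.1023.
|λ| = √0.1023 = 0.3198.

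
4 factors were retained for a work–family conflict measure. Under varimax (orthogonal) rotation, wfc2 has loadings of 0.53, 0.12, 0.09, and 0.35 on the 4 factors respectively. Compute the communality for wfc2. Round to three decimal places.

h² = 0.53² + 0.12² + 0.09² + 0.35² = 0.2809 + 0.0144 + 0.0081 + 0.1225 = 0.4259

0.426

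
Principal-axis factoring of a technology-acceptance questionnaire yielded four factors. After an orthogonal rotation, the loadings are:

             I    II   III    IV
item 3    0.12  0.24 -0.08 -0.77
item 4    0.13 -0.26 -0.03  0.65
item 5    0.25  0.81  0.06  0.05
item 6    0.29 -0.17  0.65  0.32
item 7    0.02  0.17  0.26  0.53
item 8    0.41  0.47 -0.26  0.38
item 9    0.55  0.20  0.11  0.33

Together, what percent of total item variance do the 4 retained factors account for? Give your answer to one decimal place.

Communalities: 0.6713, 0.5079, 0.7247, 0.6379, 0.3778, 0.6010, 0.4635; Σh² = 3.9841.
Total variance with 7 standardized items is 7, so the solution explains 3.9841/7 = 0.5692 = 56.92%.

56.9%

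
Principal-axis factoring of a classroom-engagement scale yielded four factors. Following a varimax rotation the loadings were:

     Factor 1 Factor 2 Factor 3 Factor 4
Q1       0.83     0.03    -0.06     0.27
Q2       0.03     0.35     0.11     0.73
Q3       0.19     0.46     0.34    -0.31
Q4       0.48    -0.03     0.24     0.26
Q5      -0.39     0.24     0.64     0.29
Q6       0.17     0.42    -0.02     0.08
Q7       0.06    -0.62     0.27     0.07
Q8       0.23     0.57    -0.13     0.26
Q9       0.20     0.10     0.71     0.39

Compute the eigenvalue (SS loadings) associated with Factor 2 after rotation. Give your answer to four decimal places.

1.2892

SS loadings for Factor 2 = 0.03² + 0.35² + 0.46² + (-0.03)² + 0.24² + 0.42² + (-0.62)² + 0.57² + 0.10² = 0.0009 + 0.1225 + 0.2116 + 0.0009 + 0.0576 + 0.1764 + 0.3844 + 0.3249 + 0.0100 = 1.2892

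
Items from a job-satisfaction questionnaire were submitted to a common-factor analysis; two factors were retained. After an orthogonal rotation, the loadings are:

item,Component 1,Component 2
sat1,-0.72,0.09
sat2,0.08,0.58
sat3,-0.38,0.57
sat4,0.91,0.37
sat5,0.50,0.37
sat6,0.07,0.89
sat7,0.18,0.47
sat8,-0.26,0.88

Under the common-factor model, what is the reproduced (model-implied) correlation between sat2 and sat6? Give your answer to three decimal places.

0.522

r̂ = Σ λ_i·λ_j across factors = (0.08)(0.07) + (0.58)(0.89)
  = +0.0056 +0.5162 = 0.5218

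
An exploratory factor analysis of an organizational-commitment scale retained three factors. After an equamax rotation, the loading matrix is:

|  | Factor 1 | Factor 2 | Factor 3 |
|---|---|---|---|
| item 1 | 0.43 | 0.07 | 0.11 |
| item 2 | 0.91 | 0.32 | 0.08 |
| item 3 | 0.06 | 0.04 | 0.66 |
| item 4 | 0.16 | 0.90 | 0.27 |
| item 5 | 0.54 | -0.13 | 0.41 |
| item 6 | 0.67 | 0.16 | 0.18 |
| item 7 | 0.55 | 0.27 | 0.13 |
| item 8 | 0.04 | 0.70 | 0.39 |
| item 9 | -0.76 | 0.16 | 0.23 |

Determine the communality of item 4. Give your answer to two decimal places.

h² = 0.16² + 0.90² + 0.27² = 0.0256 + 0.8100 + 0.0729 = 0.9085

0.91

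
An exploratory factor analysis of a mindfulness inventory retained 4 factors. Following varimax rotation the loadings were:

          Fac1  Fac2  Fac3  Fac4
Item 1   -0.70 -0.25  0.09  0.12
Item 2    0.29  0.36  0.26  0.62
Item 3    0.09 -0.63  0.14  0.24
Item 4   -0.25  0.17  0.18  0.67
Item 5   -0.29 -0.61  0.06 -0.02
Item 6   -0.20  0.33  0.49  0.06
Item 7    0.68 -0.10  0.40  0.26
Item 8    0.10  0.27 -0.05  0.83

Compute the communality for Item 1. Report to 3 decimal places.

0.575

h² = (-0.70)² + (-0.25)² + 0.09² + 0.12² = 0.4900 + 0.0625 + 0.0081 + 0.0144 = 0.5750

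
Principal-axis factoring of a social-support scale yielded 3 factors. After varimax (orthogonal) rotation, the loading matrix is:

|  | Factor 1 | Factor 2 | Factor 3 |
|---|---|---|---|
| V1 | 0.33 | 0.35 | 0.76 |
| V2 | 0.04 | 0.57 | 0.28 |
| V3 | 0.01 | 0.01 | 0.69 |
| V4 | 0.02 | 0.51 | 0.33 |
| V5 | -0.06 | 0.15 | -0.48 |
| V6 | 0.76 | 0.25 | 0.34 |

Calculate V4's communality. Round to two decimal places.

0.37

h² = 0.02² + 0.51² + 0.33² = 0.0004 + 0.2601 + 0.1089 = 0.3694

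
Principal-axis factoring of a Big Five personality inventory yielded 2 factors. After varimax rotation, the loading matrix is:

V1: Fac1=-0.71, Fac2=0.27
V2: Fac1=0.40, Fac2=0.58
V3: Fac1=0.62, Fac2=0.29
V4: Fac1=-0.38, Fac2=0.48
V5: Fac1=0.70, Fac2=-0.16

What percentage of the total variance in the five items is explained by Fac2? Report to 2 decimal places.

SS loadings for Fac2 = 0.27² + 0.58² + 0.29² + 0.48² + (-0.16)² = 0.7494
With 5 standardized items, total variance = 5. Proportion = 0.7494/5 = 0.1499 → 14.99%.

14.99%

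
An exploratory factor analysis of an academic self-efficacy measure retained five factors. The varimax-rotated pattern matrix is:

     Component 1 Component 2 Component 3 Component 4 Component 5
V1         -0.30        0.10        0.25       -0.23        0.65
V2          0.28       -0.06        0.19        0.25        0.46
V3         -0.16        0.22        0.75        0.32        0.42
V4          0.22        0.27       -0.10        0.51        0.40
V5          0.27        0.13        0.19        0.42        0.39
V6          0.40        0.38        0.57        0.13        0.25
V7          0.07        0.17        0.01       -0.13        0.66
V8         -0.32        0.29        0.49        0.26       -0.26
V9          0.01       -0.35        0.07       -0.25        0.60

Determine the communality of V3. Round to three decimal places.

0.915

h² = (-0.16)² + 0.22² + 0.75² + 0.32² + 0.42² = 0.0256 + 0.0484 + 0.5625 + 0.1024 + 0.1764 = 0.9153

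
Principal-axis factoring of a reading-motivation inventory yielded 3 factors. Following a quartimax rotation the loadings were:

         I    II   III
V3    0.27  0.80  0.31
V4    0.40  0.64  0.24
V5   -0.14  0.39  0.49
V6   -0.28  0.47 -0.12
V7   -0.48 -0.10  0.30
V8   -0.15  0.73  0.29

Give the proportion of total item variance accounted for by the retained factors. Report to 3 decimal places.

0.522

SS loadings by factor: 0.5838, 1.9655, 0.5823; total = 3.1316.
Total variance with 6 standardized items is 6, so the solution explains 3.1316/6 = 0.5219.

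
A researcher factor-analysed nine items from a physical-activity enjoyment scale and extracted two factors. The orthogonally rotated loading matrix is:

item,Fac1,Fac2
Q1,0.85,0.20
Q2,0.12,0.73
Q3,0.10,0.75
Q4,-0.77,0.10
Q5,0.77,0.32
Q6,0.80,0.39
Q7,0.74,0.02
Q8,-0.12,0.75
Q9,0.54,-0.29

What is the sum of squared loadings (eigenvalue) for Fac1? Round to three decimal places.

3.426

SS loadings for Fac1 = 0.85² + 0.12² + 0.10² + (-0.77)² + 0.77² + 0.80² + 0.74² + (-0.12)² + 0.54² = 0.7225 + 0.0144 + 0.0100 + 0.5929 + 0.5929 + 0.6400 + 0.5476 + 0.0144 + 0.2916 = 3.4263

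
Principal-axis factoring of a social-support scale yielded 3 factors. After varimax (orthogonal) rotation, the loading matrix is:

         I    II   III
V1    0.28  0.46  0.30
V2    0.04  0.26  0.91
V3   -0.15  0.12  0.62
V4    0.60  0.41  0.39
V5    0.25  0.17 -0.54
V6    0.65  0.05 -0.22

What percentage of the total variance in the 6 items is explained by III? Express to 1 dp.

29.9%

SS loadings for III = 0.30² + 0.91² + 0.62² + 0.39² + (-0.54)² + (-0.22)² = 1.7946
With 6 standardized items, total variance = 6. Proportion = 1.7946/6 = 0.2991 → 29.91%.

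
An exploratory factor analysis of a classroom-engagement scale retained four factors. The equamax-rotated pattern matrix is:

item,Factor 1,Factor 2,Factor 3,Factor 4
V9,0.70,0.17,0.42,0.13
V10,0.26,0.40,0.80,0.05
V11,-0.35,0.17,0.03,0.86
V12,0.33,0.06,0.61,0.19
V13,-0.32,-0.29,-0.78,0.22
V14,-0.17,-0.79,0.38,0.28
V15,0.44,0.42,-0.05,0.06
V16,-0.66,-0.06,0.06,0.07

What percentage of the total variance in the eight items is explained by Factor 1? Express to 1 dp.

19.4%

SS loadings for Factor 1 = 0.70² + 0.26² + (-0.35)² + 0.33² + (-0.32)² + (-0.17)² + 0.44² + (-0.66)² = 1.5495
With 8 standardized items, total variance = 8. Proportion = 1.5495/8 = 0.1937 → 19.37%.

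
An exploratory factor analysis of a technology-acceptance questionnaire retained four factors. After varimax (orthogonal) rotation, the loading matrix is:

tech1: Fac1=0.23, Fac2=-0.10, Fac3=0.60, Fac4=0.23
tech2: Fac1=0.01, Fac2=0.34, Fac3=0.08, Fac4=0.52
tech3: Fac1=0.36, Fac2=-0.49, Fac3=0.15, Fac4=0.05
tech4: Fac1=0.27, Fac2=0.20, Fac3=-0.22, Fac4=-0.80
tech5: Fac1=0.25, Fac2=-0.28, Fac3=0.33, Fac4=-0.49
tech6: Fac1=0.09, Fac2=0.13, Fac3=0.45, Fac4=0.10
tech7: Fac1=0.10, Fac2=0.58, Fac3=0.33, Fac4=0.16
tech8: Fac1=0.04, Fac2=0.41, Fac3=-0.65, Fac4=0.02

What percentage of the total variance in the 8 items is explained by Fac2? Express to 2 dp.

12.57%

SS loadings for Fac2 = (-0.10)² + 0.34² + (-0.49)² + 0.20² + (-0.28)² + 0.13² + 0.58² + 0.41² = 1.0055
With 8 standardized items, total variance = 8. Proportion = 1.0055/8 = 0.1257 → 12.57%.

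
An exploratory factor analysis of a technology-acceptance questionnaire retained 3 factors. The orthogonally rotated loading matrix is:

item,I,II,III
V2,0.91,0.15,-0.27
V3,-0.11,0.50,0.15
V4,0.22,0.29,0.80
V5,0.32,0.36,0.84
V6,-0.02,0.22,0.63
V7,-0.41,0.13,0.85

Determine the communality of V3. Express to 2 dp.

h² = (-0.11)² + 0.50² + 0.15² = 0.0121 + 0.2500 + 0.0225 = 0.2846

0.28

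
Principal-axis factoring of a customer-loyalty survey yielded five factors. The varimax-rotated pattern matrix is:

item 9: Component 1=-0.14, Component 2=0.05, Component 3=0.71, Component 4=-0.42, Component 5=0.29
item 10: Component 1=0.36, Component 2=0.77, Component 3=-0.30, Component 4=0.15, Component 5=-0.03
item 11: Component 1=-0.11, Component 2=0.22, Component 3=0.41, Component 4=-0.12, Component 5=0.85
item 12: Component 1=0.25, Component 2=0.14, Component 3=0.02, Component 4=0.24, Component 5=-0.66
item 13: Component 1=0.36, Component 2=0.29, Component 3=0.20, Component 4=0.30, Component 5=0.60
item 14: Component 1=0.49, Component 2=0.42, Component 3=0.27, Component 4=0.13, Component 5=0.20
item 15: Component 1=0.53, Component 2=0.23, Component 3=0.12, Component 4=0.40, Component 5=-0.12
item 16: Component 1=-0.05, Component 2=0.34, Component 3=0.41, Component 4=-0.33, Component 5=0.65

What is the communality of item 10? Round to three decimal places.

h² = 0.36² + 0.77² + (-0.30)² + 0.15² + (-0.03)² = 0.1296 + 0.5929 + 0.0900 + 0.0225 + 0.0009 = 0.8359

0.836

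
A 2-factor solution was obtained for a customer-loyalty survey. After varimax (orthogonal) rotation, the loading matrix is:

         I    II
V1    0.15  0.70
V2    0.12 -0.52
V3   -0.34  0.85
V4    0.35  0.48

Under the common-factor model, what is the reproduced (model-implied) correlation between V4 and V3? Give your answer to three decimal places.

r̂ = Σ λ_i·λ_j across factors = (0.35)(-0.34) + (0.48)(0.85)
  = -0.1190 +0.4080 = 0.2890

0.289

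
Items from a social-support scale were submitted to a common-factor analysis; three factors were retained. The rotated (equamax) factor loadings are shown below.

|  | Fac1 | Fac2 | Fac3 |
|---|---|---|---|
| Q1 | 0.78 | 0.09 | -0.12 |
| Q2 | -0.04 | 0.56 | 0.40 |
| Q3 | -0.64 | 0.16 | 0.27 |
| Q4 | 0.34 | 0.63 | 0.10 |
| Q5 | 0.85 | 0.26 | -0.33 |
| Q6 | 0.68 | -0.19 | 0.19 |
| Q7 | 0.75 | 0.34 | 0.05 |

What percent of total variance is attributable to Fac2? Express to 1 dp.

13.8%

SS loadings for Fac2 = 0.09² + 0.56² + 0.16² + 0.63² + 0.26² + (-0.19)² + 0.34² = 0.9635
With 7 standardized items, total variance = 7. Proportion = 0.9635/7 = 0.1376 → 13.76%.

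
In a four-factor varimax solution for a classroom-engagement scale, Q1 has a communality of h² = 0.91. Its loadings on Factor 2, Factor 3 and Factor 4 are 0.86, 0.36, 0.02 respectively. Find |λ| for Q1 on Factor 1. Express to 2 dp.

Under orthogonal rotation h² = Σλ², so λ_Factor 1² = h² − (0.8696) = 0.91 − 0.8696 = 0.0404.
|λ| = √0.0404 = 0.2010.

0.20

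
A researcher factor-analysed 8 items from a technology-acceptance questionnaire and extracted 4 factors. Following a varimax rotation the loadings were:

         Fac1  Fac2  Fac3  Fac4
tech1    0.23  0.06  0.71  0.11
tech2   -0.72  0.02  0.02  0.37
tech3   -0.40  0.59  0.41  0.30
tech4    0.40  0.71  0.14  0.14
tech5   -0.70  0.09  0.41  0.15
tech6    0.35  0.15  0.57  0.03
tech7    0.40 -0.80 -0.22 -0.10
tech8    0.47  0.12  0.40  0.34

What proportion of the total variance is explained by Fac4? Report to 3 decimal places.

0.051

SS loadings for Fac4 = 0.11² + 0.37² + 0.30² + 0.14² + 0.15² + 0.03² + (-0.10)² + 0.34² = 0.4076
Proportion of variance = 0.4076 / 8 = 0.0510.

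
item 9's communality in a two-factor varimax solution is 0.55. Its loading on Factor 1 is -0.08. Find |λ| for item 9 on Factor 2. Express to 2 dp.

Under orthogonal rotation h² = Σλ², so λ_Factor 2² = h² − (0.0064) = 0.55 − 0.0064 = 0.5436.
|λ| = √0.5436 = 0.7373.

0.74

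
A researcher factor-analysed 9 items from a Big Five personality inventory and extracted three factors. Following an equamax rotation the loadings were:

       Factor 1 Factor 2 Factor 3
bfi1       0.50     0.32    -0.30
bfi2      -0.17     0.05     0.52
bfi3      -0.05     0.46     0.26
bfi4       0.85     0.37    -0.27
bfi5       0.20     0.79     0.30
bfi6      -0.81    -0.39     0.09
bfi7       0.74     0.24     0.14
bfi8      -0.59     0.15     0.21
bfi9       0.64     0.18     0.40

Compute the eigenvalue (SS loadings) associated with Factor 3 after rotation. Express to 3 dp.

0.823

SS loadings for Factor 3 = (-0.30)² + 0.52² + 0.26² + (-0.27)² + 0.30² + 0.09² + 0.14² + 0.21² + 0.40² = 0.0900 + 0.2704 + 0.0676 + 0.0729 + 0.0900 + 0.0081 + 0.0196 + 0.0441 + 0.1600 = 0.8227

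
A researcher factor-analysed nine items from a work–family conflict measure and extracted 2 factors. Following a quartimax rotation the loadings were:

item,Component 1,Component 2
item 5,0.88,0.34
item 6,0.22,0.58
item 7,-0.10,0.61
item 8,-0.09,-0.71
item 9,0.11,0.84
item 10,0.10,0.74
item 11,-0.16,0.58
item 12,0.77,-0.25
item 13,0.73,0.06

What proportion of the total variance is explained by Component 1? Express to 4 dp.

0.2238

SS loadings for Component 1 = 0.88² + 0.22² + (-0.10)² + (-0.09)² + 0.11² + 0.10² + (-0.16)² + 0.77² + 0.73² = 2.0144
Proportion of variance = 2.0144 / 9 = 0.2238.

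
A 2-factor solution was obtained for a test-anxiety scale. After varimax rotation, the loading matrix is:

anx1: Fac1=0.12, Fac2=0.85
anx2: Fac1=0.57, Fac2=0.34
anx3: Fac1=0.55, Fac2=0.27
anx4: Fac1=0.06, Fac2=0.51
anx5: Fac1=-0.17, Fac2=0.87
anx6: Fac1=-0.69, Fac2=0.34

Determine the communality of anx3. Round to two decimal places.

0.38

h² = 0.55² + 0.27² = 0.3025 + 0.0729 = 0.3754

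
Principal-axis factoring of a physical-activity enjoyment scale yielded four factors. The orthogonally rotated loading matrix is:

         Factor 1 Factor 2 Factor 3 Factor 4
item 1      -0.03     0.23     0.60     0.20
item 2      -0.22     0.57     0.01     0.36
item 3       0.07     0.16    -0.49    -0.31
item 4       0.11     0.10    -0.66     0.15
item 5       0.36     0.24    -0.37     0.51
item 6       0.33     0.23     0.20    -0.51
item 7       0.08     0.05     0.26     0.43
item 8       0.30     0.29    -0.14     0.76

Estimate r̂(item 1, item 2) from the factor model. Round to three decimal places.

0.216

r̂ = Σ λ_i·λ_j across factors = (-0.03)(-0.22) + (0.23)(0.57) + (0.60)(0.01) + (0.20)(0.36)
  = +0.0066 +0.1311 +0.0060 +0.0720 = 0.2157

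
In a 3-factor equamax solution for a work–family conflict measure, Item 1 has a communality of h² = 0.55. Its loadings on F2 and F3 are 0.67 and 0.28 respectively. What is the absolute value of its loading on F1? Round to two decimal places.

Under orthogonal rotation h² = Σλ², so λ_F1² = h² − (0.5273) = 0.55 − 0.5273 = 0.0227.
|λ| = √0.0227 = 0.1507.

0.15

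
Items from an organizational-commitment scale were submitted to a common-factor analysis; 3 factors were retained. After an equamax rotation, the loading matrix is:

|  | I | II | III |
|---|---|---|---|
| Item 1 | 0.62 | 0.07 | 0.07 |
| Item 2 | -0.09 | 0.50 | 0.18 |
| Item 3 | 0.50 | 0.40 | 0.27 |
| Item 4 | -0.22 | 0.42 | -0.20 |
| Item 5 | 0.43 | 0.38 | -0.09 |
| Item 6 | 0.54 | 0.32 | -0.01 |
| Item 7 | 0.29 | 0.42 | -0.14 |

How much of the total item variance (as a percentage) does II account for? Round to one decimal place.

SS loadings for II = 0.07² + 0.50² + 0.40² + 0.42² + 0.38² + 0.32² + 0.42² = 1.0145
With 7 standardized items, total variance = 7. Proportion = 1.0145/7 = 0.1449 → 14.49%.

14.5%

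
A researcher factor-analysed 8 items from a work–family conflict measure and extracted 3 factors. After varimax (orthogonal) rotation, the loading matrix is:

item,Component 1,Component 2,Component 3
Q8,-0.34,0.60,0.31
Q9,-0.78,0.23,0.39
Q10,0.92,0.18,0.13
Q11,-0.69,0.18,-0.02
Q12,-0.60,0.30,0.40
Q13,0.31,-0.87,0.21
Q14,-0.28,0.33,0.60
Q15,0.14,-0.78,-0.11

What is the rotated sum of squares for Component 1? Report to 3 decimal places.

SS loadings for Component 1 = (-0.34)² + (-0.78)² + 0.92² + (-0.69)² + (-0.60)² + 0.31² + (-0.28)² + 0.14² = 0.1156 + 0.6084 + 0.8464 + 0.4761 + 0.3600 + 0.0961 + 0.0784 + 0.0196 = 2.6006

2.601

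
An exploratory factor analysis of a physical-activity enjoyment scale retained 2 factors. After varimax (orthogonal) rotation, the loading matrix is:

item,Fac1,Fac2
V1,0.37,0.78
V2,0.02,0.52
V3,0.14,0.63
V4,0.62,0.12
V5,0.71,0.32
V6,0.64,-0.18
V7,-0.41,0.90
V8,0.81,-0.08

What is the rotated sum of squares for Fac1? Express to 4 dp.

2.2792

SS loadings for Fac1 = 0.37² + 0.02² + 0.14² + 0.62² + 0.71² + 0.64² + (-0.41)² + 0.81² = 0.1369 + 0.0004 + 0.0196 + 0.3844 + 0.5041 + 0.4096 + 0.1681 + 0.6561 = 2.2792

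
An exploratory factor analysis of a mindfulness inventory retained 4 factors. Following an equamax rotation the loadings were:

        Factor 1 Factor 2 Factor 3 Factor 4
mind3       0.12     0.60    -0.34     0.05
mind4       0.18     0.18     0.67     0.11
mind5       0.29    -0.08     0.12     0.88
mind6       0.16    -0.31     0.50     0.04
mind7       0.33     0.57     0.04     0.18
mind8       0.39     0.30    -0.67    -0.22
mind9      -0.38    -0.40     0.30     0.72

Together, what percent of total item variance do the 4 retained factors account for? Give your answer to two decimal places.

62.73%

SS loadings by factor: 0.5619, 1.0698, 1.3694, 1.3898; total = 4.3909.
Total variance with 7 standardized items is 7, so the solution explains 4.3909/7 = 0.6273 = 62.73%.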